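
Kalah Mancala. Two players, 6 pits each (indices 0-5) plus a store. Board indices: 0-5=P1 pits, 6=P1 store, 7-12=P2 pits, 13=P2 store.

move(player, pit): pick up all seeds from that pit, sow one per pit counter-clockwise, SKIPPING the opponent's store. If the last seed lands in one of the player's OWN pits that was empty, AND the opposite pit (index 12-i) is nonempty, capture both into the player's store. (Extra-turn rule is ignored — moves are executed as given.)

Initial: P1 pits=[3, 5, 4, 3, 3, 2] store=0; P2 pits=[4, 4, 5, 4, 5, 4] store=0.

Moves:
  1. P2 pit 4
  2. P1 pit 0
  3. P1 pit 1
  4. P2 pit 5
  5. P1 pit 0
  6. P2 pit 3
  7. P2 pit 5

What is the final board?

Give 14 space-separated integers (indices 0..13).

Answer: 1 2 8 6 5 3 1 5 5 5 0 1 0 4

Derivation:
Move 1: P2 pit4 -> P1=[4,6,5,3,3,2](0) P2=[4,4,5,4,0,5](1)
Move 2: P1 pit0 -> P1=[0,7,6,4,4,2](0) P2=[4,4,5,4,0,5](1)
Move 3: P1 pit1 -> P1=[0,0,7,5,5,3](1) P2=[5,5,5,4,0,5](1)
Move 4: P2 pit5 -> P1=[1,1,8,6,5,3](1) P2=[5,5,5,4,0,0](2)
Move 5: P1 pit0 -> P1=[0,2,8,6,5,3](1) P2=[5,5,5,4,0,0](2)
Move 6: P2 pit3 -> P1=[1,2,8,6,5,3](1) P2=[5,5,5,0,1,1](3)
Move 7: P2 pit5 -> P1=[1,2,8,6,5,3](1) P2=[5,5,5,0,1,0](4)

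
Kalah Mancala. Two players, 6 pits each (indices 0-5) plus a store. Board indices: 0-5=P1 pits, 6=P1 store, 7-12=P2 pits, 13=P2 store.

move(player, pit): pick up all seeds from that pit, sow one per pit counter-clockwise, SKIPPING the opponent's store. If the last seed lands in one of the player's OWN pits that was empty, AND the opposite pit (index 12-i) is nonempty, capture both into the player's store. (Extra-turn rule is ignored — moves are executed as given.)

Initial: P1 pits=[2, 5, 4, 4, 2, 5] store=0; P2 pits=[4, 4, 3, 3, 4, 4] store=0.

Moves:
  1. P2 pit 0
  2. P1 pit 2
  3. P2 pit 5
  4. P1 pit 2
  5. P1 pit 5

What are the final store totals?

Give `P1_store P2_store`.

Answer: 2 1

Derivation:
Move 1: P2 pit0 -> P1=[2,5,4,4,2,5](0) P2=[0,5,4,4,5,4](0)
Move 2: P1 pit2 -> P1=[2,5,0,5,3,6](1) P2=[0,5,4,4,5,4](0)
Move 3: P2 pit5 -> P1=[3,6,1,5,3,6](1) P2=[0,5,4,4,5,0](1)
Move 4: P1 pit2 -> P1=[3,6,0,6,3,6](1) P2=[0,5,4,4,5,0](1)
Move 5: P1 pit5 -> P1=[3,6,0,6,3,0](2) P2=[1,6,5,5,6,0](1)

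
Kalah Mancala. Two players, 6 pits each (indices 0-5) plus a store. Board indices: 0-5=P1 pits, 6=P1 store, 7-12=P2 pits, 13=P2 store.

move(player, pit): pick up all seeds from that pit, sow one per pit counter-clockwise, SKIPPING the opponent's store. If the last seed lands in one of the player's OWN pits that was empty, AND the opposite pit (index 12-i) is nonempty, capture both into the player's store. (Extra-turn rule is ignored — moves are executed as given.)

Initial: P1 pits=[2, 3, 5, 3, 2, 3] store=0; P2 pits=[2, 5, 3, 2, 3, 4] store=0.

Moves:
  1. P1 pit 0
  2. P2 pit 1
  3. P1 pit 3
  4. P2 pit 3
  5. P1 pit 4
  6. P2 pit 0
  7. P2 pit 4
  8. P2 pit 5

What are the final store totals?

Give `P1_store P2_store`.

Answer: 2 11

Derivation:
Move 1: P1 pit0 -> P1=[0,4,6,3,2,3](0) P2=[2,5,3,2,3,4](0)
Move 2: P2 pit1 -> P1=[0,4,6,3,2,3](0) P2=[2,0,4,3,4,5](1)
Move 3: P1 pit3 -> P1=[0,4,6,0,3,4](1) P2=[2,0,4,3,4,5](1)
Move 4: P2 pit3 -> P1=[0,4,6,0,3,4](1) P2=[2,0,4,0,5,6](2)
Move 5: P1 pit4 -> P1=[0,4,6,0,0,5](2) P2=[3,0,4,0,5,6](2)
Move 6: P2 pit0 -> P1=[0,4,0,0,0,5](2) P2=[0,1,5,0,5,6](9)
Move 7: P2 pit4 -> P1=[1,5,1,0,0,5](2) P2=[0,1,5,0,0,7](10)
Move 8: P2 pit5 -> P1=[2,6,2,1,1,6](2) P2=[0,1,5,0,0,0](11)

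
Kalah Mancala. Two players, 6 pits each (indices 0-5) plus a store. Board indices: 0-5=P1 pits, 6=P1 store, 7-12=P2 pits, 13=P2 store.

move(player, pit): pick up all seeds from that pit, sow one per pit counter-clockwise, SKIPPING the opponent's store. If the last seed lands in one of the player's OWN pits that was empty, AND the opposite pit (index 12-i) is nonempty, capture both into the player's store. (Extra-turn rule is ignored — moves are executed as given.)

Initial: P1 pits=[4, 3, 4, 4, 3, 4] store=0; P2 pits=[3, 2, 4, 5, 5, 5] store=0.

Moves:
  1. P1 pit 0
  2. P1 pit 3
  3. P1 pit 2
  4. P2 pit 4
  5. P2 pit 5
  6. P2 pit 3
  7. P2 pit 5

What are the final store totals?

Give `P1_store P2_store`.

Answer: 2 4

Derivation:
Move 1: P1 pit0 -> P1=[0,4,5,5,4,4](0) P2=[3,2,4,5,5,5](0)
Move 2: P1 pit3 -> P1=[0,4,5,0,5,5](1) P2=[4,3,4,5,5,5](0)
Move 3: P1 pit2 -> P1=[0,4,0,1,6,6](2) P2=[5,3,4,5,5,5](0)
Move 4: P2 pit4 -> P1=[1,5,1,1,6,6](2) P2=[5,3,4,5,0,6](1)
Move 5: P2 pit5 -> P1=[2,6,2,2,7,6](2) P2=[5,3,4,5,0,0](2)
Move 6: P2 pit3 -> P1=[3,7,2,2,7,6](2) P2=[5,3,4,0,1,1](3)
Move 7: P2 pit5 -> P1=[3,7,2,2,7,6](2) P2=[5,3,4,0,1,0](4)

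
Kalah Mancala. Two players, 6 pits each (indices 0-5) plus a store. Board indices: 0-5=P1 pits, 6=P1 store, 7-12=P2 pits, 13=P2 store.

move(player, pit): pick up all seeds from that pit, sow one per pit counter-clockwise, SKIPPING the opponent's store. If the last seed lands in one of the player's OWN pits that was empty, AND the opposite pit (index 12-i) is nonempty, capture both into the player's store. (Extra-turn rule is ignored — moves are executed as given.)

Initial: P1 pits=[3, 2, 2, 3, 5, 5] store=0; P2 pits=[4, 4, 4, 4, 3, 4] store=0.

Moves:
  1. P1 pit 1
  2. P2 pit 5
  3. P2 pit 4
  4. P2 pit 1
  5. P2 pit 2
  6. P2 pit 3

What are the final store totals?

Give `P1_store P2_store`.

Move 1: P1 pit1 -> P1=[3,0,3,4,5,5](0) P2=[4,4,4,4,3,4](0)
Move 2: P2 pit5 -> P1=[4,1,4,4,5,5](0) P2=[4,4,4,4,3,0](1)
Move 3: P2 pit4 -> P1=[5,1,4,4,5,5](0) P2=[4,4,4,4,0,1](2)
Move 4: P2 pit1 -> P1=[5,1,4,4,5,5](0) P2=[4,0,5,5,1,2](2)
Move 5: P2 pit2 -> P1=[6,1,4,4,5,5](0) P2=[4,0,0,6,2,3](3)
Move 6: P2 pit3 -> P1=[7,2,5,4,5,5](0) P2=[4,0,0,0,3,4](4)

Answer: 0 4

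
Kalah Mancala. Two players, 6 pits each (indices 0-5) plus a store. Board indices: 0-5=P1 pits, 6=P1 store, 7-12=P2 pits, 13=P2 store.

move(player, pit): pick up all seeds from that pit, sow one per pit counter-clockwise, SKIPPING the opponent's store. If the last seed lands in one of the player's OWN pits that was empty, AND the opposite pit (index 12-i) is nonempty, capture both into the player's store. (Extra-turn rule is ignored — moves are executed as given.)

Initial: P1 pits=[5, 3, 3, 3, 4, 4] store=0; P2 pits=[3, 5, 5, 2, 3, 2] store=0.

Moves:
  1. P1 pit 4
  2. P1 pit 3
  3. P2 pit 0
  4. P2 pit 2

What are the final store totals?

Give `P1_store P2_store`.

Answer: 2 1

Derivation:
Move 1: P1 pit4 -> P1=[5,3,3,3,0,5](1) P2=[4,6,5,2,3,2](0)
Move 2: P1 pit3 -> P1=[5,3,3,0,1,6](2) P2=[4,6,5,2,3,2](0)
Move 3: P2 pit0 -> P1=[5,3,3,0,1,6](2) P2=[0,7,6,3,4,2](0)
Move 4: P2 pit2 -> P1=[6,4,3,0,1,6](2) P2=[0,7,0,4,5,3](1)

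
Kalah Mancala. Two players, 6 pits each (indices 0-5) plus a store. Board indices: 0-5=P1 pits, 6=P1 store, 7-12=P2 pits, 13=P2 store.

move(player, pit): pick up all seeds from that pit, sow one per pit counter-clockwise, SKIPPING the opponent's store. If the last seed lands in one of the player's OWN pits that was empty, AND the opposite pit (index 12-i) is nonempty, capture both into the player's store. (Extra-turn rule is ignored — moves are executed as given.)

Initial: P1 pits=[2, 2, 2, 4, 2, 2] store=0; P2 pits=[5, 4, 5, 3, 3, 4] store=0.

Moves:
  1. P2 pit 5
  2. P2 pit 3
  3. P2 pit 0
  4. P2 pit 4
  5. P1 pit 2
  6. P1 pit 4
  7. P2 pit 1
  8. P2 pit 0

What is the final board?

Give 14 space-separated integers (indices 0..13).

Move 1: P2 pit5 -> P1=[3,3,3,4,2,2](0) P2=[5,4,5,3,3,0](1)
Move 2: P2 pit3 -> P1=[3,3,3,4,2,2](0) P2=[5,4,5,0,4,1](2)
Move 3: P2 pit0 -> P1=[3,3,3,4,2,2](0) P2=[0,5,6,1,5,2](2)
Move 4: P2 pit4 -> P1=[4,4,4,4,2,2](0) P2=[0,5,6,1,0,3](3)
Move 5: P1 pit2 -> P1=[4,4,0,5,3,3](1) P2=[0,5,6,1,0,3](3)
Move 6: P1 pit4 -> P1=[4,4,0,5,0,4](2) P2=[1,5,6,1,0,3](3)
Move 7: P2 pit1 -> P1=[4,4,0,5,0,4](2) P2=[1,0,7,2,1,4](4)
Move 8: P2 pit0 -> P1=[4,4,0,5,0,4](2) P2=[0,1,7,2,1,4](4)

Answer: 4 4 0 5 0 4 2 0 1 7 2 1 4 4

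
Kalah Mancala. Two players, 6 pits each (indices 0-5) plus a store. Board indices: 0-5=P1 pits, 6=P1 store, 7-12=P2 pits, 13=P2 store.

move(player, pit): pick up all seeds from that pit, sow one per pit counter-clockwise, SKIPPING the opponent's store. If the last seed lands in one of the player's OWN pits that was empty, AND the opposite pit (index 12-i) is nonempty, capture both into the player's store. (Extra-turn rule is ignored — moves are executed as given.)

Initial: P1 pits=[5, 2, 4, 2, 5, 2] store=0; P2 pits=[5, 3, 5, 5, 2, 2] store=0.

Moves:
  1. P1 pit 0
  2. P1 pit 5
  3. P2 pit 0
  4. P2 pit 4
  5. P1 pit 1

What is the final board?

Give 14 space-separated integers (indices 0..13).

Move 1: P1 pit0 -> P1=[0,3,5,3,6,3](0) P2=[5,3,5,5,2,2](0)
Move 2: P1 pit5 -> P1=[0,3,5,3,6,0](1) P2=[6,4,5,5,2,2](0)
Move 3: P2 pit0 -> P1=[0,3,5,3,6,0](1) P2=[0,5,6,6,3,3](1)
Move 4: P2 pit4 -> P1=[1,3,5,3,6,0](1) P2=[0,5,6,6,0,4](2)
Move 5: P1 pit1 -> P1=[1,0,6,4,7,0](1) P2=[0,5,6,6,0,4](2)

Answer: 1 0 6 4 7 0 1 0 5 6 6 0 4 2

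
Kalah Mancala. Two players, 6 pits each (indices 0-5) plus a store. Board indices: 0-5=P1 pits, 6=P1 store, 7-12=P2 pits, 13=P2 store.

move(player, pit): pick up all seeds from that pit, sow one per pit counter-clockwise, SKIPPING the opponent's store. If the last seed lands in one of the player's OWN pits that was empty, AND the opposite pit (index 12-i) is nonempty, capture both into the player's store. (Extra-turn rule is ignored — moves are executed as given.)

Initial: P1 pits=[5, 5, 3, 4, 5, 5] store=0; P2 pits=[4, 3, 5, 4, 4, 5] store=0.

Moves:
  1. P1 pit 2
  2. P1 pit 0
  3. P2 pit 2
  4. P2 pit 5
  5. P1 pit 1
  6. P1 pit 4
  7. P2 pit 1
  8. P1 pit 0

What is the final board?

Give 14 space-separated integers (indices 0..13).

Answer: 0 1 4 9 0 9 2 6 0 2 7 7 2 3

Derivation:
Move 1: P1 pit2 -> P1=[5,5,0,5,6,6](0) P2=[4,3,5,4,4,5](0)
Move 2: P1 pit0 -> P1=[0,6,1,6,7,7](0) P2=[4,3,5,4,4,5](0)
Move 3: P2 pit2 -> P1=[1,6,1,6,7,7](0) P2=[4,3,0,5,5,6](1)
Move 4: P2 pit5 -> P1=[2,7,2,7,8,7](0) P2=[4,3,0,5,5,0](2)
Move 5: P1 pit1 -> P1=[2,0,3,8,9,8](1) P2=[5,4,0,5,5,0](2)
Move 6: P1 pit4 -> P1=[3,0,3,8,0,9](2) P2=[6,5,1,6,6,1](2)
Move 7: P2 pit1 -> P1=[3,0,3,8,0,9](2) P2=[6,0,2,7,7,2](3)
Move 8: P1 pit0 -> P1=[0,1,4,9,0,9](2) P2=[6,0,2,7,7,2](3)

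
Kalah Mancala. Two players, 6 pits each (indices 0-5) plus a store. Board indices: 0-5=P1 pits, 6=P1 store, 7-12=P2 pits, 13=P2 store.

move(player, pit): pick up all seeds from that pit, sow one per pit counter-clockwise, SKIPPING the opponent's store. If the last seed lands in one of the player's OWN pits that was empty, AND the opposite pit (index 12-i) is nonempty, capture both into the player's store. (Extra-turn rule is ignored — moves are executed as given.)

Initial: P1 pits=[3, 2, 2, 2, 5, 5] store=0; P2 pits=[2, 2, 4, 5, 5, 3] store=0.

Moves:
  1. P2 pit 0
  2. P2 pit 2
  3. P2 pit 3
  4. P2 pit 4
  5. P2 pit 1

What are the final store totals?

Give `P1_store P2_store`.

Move 1: P2 pit0 -> P1=[3,2,2,2,5,5](0) P2=[0,3,5,5,5,3](0)
Move 2: P2 pit2 -> P1=[4,2,2,2,5,5](0) P2=[0,3,0,6,6,4](1)
Move 3: P2 pit3 -> P1=[5,3,3,2,5,5](0) P2=[0,3,0,0,7,5](2)
Move 4: P2 pit4 -> P1=[6,4,4,3,6,5](0) P2=[0,3,0,0,0,6](3)
Move 5: P2 pit1 -> P1=[6,0,4,3,6,5](0) P2=[0,0,1,1,0,6](8)

Answer: 0 8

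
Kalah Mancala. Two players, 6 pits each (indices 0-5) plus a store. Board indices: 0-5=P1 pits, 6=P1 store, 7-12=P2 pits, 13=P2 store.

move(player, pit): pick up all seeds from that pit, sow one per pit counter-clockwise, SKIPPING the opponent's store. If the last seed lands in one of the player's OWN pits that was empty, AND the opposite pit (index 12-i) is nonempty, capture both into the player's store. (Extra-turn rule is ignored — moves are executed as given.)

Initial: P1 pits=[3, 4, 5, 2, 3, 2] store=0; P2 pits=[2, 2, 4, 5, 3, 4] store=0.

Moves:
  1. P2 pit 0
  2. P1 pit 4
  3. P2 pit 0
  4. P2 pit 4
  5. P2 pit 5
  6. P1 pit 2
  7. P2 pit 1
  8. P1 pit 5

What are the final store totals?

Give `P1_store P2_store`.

Answer: 3 3

Derivation:
Move 1: P2 pit0 -> P1=[3,4,5,2,3,2](0) P2=[0,3,5,5,3,4](0)
Move 2: P1 pit4 -> P1=[3,4,5,2,0,3](1) P2=[1,3,5,5,3,4](0)
Move 3: P2 pit0 -> P1=[3,4,5,2,0,3](1) P2=[0,4,5,5,3,4](0)
Move 4: P2 pit4 -> P1=[4,4,5,2,0,3](1) P2=[0,4,5,5,0,5](1)
Move 5: P2 pit5 -> P1=[5,5,6,3,0,3](1) P2=[0,4,5,5,0,0](2)
Move 6: P1 pit2 -> P1=[5,5,0,4,1,4](2) P2=[1,5,5,5,0,0](2)
Move 7: P2 pit1 -> P1=[5,5,0,4,1,4](2) P2=[1,0,6,6,1,1](3)
Move 8: P1 pit5 -> P1=[5,5,0,4,1,0](3) P2=[2,1,7,6,1,1](3)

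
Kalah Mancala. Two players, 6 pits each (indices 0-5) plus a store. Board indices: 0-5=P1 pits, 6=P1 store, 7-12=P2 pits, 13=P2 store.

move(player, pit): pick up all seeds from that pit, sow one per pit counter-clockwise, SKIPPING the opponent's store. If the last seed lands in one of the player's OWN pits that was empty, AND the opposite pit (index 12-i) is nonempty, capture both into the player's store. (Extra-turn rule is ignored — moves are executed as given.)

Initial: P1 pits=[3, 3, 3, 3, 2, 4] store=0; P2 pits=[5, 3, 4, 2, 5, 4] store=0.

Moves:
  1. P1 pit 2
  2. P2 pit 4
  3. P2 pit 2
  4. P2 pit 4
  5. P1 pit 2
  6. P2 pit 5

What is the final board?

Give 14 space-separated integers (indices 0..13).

Move 1: P1 pit2 -> P1=[3,3,0,4,3,5](0) P2=[5,3,4,2,5,4](0)
Move 2: P2 pit4 -> P1=[4,4,1,4,3,5](0) P2=[5,3,4,2,0,5](1)
Move 3: P2 pit2 -> P1=[4,4,1,4,3,5](0) P2=[5,3,0,3,1,6](2)
Move 4: P2 pit4 -> P1=[4,4,1,4,3,5](0) P2=[5,3,0,3,0,7](2)
Move 5: P1 pit2 -> P1=[4,4,0,5,3,5](0) P2=[5,3,0,3,0,7](2)
Move 6: P2 pit5 -> P1=[5,5,1,6,4,6](0) P2=[5,3,0,3,0,0](3)

Answer: 5 5 1 6 4 6 0 5 3 0 3 0 0 3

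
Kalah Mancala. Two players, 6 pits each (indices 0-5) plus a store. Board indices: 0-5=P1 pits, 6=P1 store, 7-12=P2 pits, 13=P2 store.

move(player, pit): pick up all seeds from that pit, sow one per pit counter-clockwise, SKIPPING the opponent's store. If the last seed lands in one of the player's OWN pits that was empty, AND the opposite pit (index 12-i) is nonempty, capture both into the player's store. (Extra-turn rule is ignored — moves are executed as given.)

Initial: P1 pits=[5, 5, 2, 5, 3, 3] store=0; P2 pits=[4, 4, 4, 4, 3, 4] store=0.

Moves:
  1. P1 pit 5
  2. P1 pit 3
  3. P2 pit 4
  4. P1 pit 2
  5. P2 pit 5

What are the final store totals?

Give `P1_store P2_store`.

Answer: 2 2

Derivation:
Move 1: P1 pit5 -> P1=[5,5,2,5,3,0](1) P2=[5,5,4,4,3,4](0)
Move 2: P1 pit3 -> P1=[5,5,2,0,4,1](2) P2=[6,6,4,4,3,4](0)
Move 3: P2 pit4 -> P1=[6,5,2,0,4,1](2) P2=[6,6,4,4,0,5](1)
Move 4: P1 pit2 -> P1=[6,5,0,1,5,1](2) P2=[6,6,4,4,0,5](1)
Move 5: P2 pit5 -> P1=[7,6,1,2,5,1](2) P2=[6,6,4,4,0,0](2)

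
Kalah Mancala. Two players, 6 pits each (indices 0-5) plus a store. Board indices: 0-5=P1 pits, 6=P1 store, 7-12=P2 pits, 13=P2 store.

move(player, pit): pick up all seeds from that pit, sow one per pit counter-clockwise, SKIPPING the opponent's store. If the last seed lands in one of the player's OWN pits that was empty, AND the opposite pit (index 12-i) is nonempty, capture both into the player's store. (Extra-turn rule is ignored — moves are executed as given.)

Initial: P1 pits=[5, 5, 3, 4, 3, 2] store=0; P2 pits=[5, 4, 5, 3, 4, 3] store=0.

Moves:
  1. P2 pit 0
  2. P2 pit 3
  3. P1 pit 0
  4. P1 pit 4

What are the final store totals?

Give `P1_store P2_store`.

Answer: 2 1

Derivation:
Move 1: P2 pit0 -> P1=[5,5,3,4,3,2](0) P2=[0,5,6,4,5,4](0)
Move 2: P2 pit3 -> P1=[6,5,3,4,3,2](0) P2=[0,5,6,0,6,5](1)
Move 3: P1 pit0 -> P1=[0,6,4,5,4,3](1) P2=[0,5,6,0,6,5](1)
Move 4: P1 pit4 -> P1=[0,6,4,5,0,4](2) P2=[1,6,6,0,6,5](1)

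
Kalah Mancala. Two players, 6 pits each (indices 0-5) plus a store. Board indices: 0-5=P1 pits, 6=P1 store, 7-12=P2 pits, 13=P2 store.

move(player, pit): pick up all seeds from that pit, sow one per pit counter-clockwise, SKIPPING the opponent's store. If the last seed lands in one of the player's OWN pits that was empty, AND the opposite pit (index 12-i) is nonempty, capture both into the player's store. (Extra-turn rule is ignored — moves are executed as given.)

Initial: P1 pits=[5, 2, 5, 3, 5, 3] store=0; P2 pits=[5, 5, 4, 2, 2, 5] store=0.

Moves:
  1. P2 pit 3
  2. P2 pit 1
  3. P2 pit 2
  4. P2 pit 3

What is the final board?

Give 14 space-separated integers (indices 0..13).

Answer: 6 2 5 3 5 3 0 5 0 0 0 6 9 2

Derivation:
Move 1: P2 pit3 -> P1=[5,2,5,3,5,3](0) P2=[5,5,4,0,3,6](0)
Move 2: P2 pit1 -> P1=[5,2,5,3,5,3](0) P2=[5,0,5,1,4,7](1)
Move 3: P2 pit2 -> P1=[6,2,5,3,5,3](0) P2=[5,0,0,2,5,8](2)
Move 4: P2 pit3 -> P1=[6,2,5,3,5,3](0) P2=[5,0,0,0,6,9](2)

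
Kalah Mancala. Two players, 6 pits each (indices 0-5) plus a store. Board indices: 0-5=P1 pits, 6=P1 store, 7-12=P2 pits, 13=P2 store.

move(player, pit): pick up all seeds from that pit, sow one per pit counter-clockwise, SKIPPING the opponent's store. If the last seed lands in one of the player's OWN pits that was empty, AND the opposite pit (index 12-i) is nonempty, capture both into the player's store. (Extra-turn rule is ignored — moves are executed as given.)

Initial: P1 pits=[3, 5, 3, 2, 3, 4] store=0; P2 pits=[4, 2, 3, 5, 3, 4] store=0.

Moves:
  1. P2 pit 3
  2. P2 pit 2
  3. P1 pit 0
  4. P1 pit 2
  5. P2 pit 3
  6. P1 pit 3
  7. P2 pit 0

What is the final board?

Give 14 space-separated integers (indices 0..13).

Answer: 0 7 0 0 6 6 2 0 3 1 1 7 7 1

Derivation:
Move 1: P2 pit3 -> P1=[4,6,3,2,3,4](0) P2=[4,2,3,0,4,5](1)
Move 2: P2 pit2 -> P1=[4,6,3,2,3,4](0) P2=[4,2,0,1,5,6](1)
Move 3: P1 pit0 -> P1=[0,7,4,3,4,4](0) P2=[4,2,0,1,5,6](1)
Move 4: P1 pit2 -> P1=[0,7,0,4,5,5](1) P2=[4,2,0,1,5,6](1)
Move 5: P2 pit3 -> P1=[0,7,0,4,5,5](1) P2=[4,2,0,0,6,6](1)
Move 6: P1 pit3 -> P1=[0,7,0,0,6,6](2) P2=[5,2,0,0,6,6](1)
Move 7: P2 pit0 -> P1=[0,7,0,0,6,6](2) P2=[0,3,1,1,7,7](1)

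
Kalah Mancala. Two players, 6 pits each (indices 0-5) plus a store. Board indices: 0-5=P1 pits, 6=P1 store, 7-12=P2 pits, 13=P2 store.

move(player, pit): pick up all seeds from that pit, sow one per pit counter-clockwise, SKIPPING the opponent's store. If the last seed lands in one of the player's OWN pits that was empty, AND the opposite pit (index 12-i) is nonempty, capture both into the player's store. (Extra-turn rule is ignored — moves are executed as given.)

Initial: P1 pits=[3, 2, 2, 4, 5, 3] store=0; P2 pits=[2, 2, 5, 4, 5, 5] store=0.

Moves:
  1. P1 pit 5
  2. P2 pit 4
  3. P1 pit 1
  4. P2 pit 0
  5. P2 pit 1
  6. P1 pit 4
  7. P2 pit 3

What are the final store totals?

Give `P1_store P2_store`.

Answer: 2 2

Derivation:
Move 1: P1 pit5 -> P1=[3,2,2,4,5,0](1) P2=[3,3,5,4,5,5](0)
Move 2: P2 pit4 -> P1=[4,3,3,4,5,0](1) P2=[3,3,5,4,0,6](1)
Move 3: P1 pit1 -> P1=[4,0,4,5,6,0](1) P2=[3,3,5,4,0,6](1)
Move 4: P2 pit0 -> P1=[4,0,4,5,6,0](1) P2=[0,4,6,5,0,6](1)
Move 5: P2 pit1 -> P1=[4,0,4,5,6,0](1) P2=[0,0,7,6,1,7](1)
Move 6: P1 pit4 -> P1=[4,0,4,5,0,1](2) P2=[1,1,8,7,1,7](1)
Move 7: P2 pit3 -> P1=[5,1,5,6,0,1](2) P2=[1,1,8,0,2,8](2)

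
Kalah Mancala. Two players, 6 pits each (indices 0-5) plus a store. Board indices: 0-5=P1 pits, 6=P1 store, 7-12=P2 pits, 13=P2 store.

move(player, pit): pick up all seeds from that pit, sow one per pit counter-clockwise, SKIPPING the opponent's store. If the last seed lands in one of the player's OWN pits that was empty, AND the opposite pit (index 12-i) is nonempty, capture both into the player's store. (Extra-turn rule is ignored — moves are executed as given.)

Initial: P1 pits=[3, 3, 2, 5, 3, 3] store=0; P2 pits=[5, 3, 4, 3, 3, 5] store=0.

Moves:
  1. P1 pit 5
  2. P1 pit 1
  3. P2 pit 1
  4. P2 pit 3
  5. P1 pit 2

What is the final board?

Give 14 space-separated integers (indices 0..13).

Move 1: P1 pit5 -> P1=[3,3,2,5,3,0](1) P2=[6,4,4,3,3,5](0)
Move 2: P1 pit1 -> P1=[3,0,3,6,4,0](1) P2=[6,4,4,3,3,5](0)
Move 3: P2 pit1 -> P1=[3,0,3,6,4,0](1) P2=[6,0,5,4,4,6](0)
Move 4: P2 pit3 -> P1=[4,0,3,6,4,0](1) P2=[6,0,5,0,5,7](1)
Move 5: P1 pit2 -> P1=[4,0,0,7,5,0](8) P2=[0,0,5,0,5,7](1)

Answer: 4 0 0 7 5 0 8 0 0 5 0 5 7 1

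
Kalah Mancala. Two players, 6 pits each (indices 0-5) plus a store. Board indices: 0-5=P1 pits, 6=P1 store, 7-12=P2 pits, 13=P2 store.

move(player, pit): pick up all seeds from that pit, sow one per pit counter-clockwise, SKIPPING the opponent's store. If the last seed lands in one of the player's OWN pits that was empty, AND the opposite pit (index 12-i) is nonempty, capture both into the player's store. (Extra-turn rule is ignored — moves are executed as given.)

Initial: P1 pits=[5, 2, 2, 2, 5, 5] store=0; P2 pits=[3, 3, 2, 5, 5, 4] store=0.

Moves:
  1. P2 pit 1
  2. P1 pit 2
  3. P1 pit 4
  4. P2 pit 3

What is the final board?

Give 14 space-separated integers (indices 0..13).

Move 1: P2 pit1 -> P1=[5,2,2,2,5,5](0) P2=[3,0,3,6,6,4](0)
Move 2: P1 pit2 -> P1=[5,2,0,3,6,5](0) P2=[3,0,3,6,6,4](0)
Move 3: P1 pit4 -> P1=[5,2,0,3,0,6](1) P2=[4,1,4,7,6,4](0)
Move 4: P2 pit3 -> P1=[6,3,1,4,0,6](1) P2=[4,1,4,0,7,5](1)

Answer: 6 3 1 4 0 6 1 4 1 4 0 7 5 1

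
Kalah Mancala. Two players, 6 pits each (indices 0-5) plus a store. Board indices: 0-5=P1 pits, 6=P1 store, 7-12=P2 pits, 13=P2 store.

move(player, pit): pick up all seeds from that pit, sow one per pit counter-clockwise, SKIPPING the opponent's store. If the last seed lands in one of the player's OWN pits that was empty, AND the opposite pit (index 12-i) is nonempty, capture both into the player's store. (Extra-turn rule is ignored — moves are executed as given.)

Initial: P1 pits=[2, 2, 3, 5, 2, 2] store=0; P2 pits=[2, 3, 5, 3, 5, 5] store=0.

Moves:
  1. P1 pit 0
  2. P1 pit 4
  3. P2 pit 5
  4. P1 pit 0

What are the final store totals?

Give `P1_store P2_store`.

Answer: 1 1

Derivation:
Move 1: P1 pit0 -> P1=[0,3,4,5,2,2](0) P2=[2,3,5,3,5,5](0)
Move 2: P1 pit4 -> P1=[0,3,4,5,0,3](1) P2=[2,3,5,3,5,5](0)
Move 3: P2 pit5 -> P1=[1,4,5,6,0,3](1) P2=[2,3,5,3,5,0](1)
Move 4: P1 pit0 -> P1=[0,5,5,6,0,3](1) P2=[2,3,5,3,5,0](1)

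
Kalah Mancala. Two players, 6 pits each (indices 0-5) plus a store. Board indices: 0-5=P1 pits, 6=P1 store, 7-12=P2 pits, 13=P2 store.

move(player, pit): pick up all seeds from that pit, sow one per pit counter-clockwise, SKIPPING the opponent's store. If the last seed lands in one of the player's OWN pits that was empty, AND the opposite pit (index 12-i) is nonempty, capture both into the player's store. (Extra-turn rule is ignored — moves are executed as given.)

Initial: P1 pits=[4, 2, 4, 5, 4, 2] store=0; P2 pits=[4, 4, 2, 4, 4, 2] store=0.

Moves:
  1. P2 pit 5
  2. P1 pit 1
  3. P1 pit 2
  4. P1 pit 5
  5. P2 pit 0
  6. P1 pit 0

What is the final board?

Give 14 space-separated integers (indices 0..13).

Move 1: P2 pit5 -> P1=[5,2,4,5,4,2](0) P2=[4,4,2,4,4,0](1)
Move 2: P1 pit1 -> P1=[5,0,5,6,4,2](0) P2=[4,4,2,4,4,0](1)
Move 3: P1 pit2 -> P1=[5,0,0,7,5,3](1) P2=[5,4,2,4,4,0](1)
Move 4: P1 pit5 -> P1=[5,0,0,7,5,0](2) P2=[6,5,2,4,4,0](1)
Move 5: P2 pit0 -> P1=[5,0,0,7,5,0](2) P2=[0,6,3,5,5,1](2)
Move 6: P1 pit0 -> P1=[0,1,1,8,6,1](2) P2=[0,6,3,5,5,1](2)

Answer: 0 1 1 8 6 1 2 0 6 3 5 5 1 2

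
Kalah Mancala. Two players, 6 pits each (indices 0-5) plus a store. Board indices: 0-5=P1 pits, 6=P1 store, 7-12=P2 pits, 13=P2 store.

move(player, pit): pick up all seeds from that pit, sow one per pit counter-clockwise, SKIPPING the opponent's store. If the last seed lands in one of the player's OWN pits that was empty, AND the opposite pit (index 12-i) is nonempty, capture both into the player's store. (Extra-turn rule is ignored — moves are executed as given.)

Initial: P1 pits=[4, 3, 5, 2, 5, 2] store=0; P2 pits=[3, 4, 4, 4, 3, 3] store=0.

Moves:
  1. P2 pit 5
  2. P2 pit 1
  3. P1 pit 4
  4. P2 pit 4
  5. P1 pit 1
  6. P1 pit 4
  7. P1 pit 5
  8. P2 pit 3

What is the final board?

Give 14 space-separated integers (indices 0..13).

Move 1: P2 pit5 -> P1=[5,4,5,2,5,2](0) P2=[3,4,4,4,3,0](1)
Move 2: P2 pit1 -> P1=[0,4,5,2,5,2](0) P2=[3,0,5,5,4,0](7)
Move 3: P1 pit4 -> P1=[0,4,5,2,0,3](1) P2=[4,1,6,5,4,0](7)
Move 4: P2 pit4 -> P1=[1,5,5,2,0,3](1) P2=[4,1,6,5,0,1](8)
Move 5: P1 pit1 -> P1=[1,0,6,3,1,4](2) P2=[4,1,6,5,0,1](8)
Move 6: P1 pit4 -> P1=[1,0,6,3,0,5](2) P2=[4,1,6,5,0,1](8)
Move 7: P1 pit5 -> P1=[1,0,6,3,0,0](3) P2=[5,2,7,6,0,1](8)
Move 8: P2 pit3 -> P1=[2,1,7,3,0,0](3) P2=[5,2,7,0,1,2](9)

Answer: 2 1 7 3 0 0 3 5 2 7 0 1 2 9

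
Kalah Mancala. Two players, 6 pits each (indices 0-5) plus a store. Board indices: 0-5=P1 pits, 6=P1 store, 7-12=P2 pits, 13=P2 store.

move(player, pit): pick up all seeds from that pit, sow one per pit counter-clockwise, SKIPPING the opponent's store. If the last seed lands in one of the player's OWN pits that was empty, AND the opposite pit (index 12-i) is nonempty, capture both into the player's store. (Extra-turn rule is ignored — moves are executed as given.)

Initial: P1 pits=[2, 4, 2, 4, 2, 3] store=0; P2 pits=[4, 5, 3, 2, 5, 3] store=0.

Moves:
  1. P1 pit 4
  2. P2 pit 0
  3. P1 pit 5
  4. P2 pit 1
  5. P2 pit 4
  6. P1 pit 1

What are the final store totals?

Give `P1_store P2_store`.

Answer: 3 2

Derivation:
Move 1: P1 pit4 -> P1=[2,4,2,4,0,4](1) P2=[4,5,3,2,5,3](0)
Move 2: P2 pit0 -> P1=[2,4,2,4,0,4](1) P2=[0,6,4,3,6,3](0)
Move 3: P1 pit5 -> P1=[2,4,2,4,0,0](2) P2=[1,7,5,3,6,3](0)
Move 4: P2 pit1 -> P1=[3,5,2,4,0,0](2) P2=[1,0,6,4,7,4](1)
Move 5: P2 pit4 -> P1=[4,6,3,5,1,0](2) P2=[1,0,6,4,0,5](2)
Move 6: P1 pit1 -> P1=[4,0,4,6,2,1](3) P2=[2,0,6,4,0,5](2)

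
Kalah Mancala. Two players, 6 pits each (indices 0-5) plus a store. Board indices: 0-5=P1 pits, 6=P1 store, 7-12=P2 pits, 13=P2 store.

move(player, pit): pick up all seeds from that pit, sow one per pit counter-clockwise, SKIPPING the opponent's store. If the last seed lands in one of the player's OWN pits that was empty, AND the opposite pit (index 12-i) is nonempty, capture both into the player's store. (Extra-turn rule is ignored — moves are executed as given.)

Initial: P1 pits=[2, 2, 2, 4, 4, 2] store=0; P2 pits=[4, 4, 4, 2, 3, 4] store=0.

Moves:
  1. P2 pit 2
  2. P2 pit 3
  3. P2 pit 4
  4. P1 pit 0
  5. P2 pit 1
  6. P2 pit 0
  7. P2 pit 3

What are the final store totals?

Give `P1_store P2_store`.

Answer: 0 3

Derivation:
Move 1: P2 pit2 -> P1=[2,2,2,4,4,2](0) P2=[4,4,0,3,4,5](1)
Move 2: P2 pit3 -> P1=[2,2,2,4,4,2](0) P2=[4,4,0,0,5,6](2)
Move 3: P2 pit4 -> P1=[3,3,3,4,4,2](0) P2=[4,4,0,0,0,7](3)
Move 4: P1 pit0 -> P1=[0,4,4,5,4,2](0) P2=[4,4,0,0,0,7](3)
Move 5: P2 pit1 -> P1=[0,4,4,5,4,2](0) P2=[4,0,1,1,1,8](3)
Move 6: P2 pit0 -> P1=[0,4,4,5,4,2](0) P2=[0,1,2,2,2,8](3)
Move 7: P2 pit3 -> P1=[0,4,4,5,4,2](0) P2=[0,1,2,0,3,9](3)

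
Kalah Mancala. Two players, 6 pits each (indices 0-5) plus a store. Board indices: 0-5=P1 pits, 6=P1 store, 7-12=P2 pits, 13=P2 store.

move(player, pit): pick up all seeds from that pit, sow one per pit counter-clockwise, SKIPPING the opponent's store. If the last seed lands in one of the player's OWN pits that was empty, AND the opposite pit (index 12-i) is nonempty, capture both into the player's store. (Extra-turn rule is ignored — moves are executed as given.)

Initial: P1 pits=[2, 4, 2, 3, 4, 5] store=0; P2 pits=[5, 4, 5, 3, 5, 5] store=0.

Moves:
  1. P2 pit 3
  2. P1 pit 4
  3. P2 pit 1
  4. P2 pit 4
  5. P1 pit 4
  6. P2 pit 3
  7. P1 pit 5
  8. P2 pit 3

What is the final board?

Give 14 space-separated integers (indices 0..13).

Answer: 3 0 3 4 0 0 2 7 1 7 0 2 9 9

Derivation:
Move 1: P2 pit3 -> P1=[2,4,2,3,4,5](0) P2=[5,4,5,0,6,6](1)
Move 2: P1 pit4 -> P1=[2,4,2,3,0,6](1) P2=[6,5,5,0,6,6](1)
Move 3: P2 pit1 -> P1=[2,4,2,3,0,6](1) P2=[6,0,6,1,7,7](2)
Move 4: P2 pit4 -> P1=[3,5,3,4,1,6](1) P2=[6,0,6,1,0,8](3)
Move 5: P1 pit4 -> P1=[3,5,3,4,0,7](1) P2=[6,0,6,1,0,8](3)
Move 6: P2 pit3 -> P1=[3,0,3,4,0,7](1) P2=[6,0,6,0,0,8](9)
Move 7: P1 pit5 -> P1=[3,0,3,4,0,0](2) P2=[7,1,7,1,1,9](9)
Move 8: P2 pit3 -> P1=[3,0,3,4,0,0](2) P2=[7,1,7,0,2,9](9)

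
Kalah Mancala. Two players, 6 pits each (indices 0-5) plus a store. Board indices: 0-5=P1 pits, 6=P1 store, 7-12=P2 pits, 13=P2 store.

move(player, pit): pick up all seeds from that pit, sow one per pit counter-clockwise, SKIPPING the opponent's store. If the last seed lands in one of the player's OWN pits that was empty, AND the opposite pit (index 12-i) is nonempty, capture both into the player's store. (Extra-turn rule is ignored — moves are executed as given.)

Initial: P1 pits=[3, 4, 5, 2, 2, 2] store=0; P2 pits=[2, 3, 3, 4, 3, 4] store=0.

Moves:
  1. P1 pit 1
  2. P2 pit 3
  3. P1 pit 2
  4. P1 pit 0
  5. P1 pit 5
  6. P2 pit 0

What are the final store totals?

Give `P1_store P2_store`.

Answer: 2 1

Derivation:
Move 1: P1 pit1 -> P1=[3,0,6,3,3,3](0) P2=[2,3,3,4,3,4](0)
Move 2: P2 pit3 -> P1=[4,0,6,3,3,3](0) P2=[2,3,3,0,4,5](1)
Move 3: P1 pit2 -> P1=[4,0,0,4,4,4](1) P2=[3,4,3,0,4,5](1)
Move 4: P1 pit0 -> P1=[0,1,1,5,5,4](1) P2=[3,4,3,0,4,5](1)
Move 5: P1 pit5 -> P1=[0,1,1,5,5,0](2) P2=[4,5,4,0,4,5](1)
Move 6: P2 pit0 -> P1=[0,1,1,5,5,0](2) P2=[0,6,5,1,5,5](1)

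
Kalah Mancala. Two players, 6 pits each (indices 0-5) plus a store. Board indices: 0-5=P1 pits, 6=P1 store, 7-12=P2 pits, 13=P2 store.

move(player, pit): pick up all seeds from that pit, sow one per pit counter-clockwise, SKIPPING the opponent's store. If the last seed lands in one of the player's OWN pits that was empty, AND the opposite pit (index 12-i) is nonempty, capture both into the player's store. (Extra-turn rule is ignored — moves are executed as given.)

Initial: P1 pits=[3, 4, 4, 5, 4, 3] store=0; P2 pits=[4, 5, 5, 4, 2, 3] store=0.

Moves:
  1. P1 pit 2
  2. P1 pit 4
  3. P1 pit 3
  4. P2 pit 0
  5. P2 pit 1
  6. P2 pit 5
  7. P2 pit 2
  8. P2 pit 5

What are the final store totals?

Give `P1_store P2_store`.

Move 1: P1 pit2 -> P1=[3,4,0,6,5,4](1) P2=[4,5,5,4,2,3](0)
Move 2: P1 pit4 -> P1=[3,4,0,6,0,5](2) P2=[5,6,6,4,2,3](0)
Move 3: P1 pit3 -> P1=[3,4,0,0,1,6](3) P2=[6,7,7,4,2,3](0)
Move 4: P2 pit0 -> P1=[3,4,0,0,1,6](3) P2=[0,8,8,5,3,4](1)
Move 5: P2 pit1 -> P1=[4,5,1,0,1,6](3) P2=[0,0,9,6,4,5](2)
Move 6: P2 pit5 -> P1=[5,6,2,1,1,6](3) P2=[0,0,9,6,4,0](3)
Move 7: P2 pit2 -> P1=[6,7,3,2,2,6](3) P2=[0,0,0,7,5,1](4)
Move 8: P2 pit5 -> P1=[6,7,3,2,2,6](3) P2=[0,0,0,7,5,0](5)

Answer: 3 5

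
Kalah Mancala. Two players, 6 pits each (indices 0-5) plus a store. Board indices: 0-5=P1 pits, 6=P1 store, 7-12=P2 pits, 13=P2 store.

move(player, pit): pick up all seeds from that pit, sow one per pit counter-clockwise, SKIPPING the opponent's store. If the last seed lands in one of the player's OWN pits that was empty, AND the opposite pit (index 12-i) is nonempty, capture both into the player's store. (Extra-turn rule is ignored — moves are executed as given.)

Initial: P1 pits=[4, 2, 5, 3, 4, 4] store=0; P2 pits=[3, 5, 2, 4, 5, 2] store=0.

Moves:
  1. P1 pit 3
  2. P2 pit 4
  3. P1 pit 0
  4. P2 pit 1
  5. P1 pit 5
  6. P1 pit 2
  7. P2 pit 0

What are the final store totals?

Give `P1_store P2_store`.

Answer: 3 2

Derivation:
Move 1: P1 pit3 -> P1=[4,2,5,0,5,5](1) P2=[3,5,2,4,5,2](0)
Move 2: P2 pit4 -> P1=[5,3,6,0,5,5](1) P2=[3,5,2,4,0,3](1)
Move 3: P1 pit0 -> P1=[0,4,7,1,6,6](1) P2=[3,5,2,4,0,3](1)
Move 4: P2 pit1 -> P1=[0,4,7,1,6,6](1) P2=[3,0,3,5,1,4](2)
Move 5: P1 pit5 -> P1=[0,4,7,1,6,0](2) P2=[4,1,4,6,2,4](2)
Move 6: P1 pit2 -> P1=[0,4,0,2,7,1](3) P2=[5,2,5,6,2,4](2)
Move 7: P2 pit0 -> P1=[0,4,0,2,7,1](3) P2=[0,3,6,7,3,5](2)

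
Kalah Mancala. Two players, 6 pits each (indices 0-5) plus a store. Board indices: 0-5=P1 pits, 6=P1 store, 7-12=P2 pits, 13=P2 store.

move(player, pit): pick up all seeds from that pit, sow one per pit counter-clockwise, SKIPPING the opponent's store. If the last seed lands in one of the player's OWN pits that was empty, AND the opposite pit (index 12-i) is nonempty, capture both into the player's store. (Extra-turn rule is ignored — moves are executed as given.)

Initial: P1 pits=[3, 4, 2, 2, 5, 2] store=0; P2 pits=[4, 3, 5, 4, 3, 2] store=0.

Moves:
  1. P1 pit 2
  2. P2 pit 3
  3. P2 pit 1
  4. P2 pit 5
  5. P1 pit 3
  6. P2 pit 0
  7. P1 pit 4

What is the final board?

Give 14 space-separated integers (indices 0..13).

Answer: 5 5 0 0 0 4 2 1 2 8 3 7 0 2

Derivation:
Move 1: P1 pit2 -> P1=[3,4,0,3,6,2](0) P2=[4,3,5,4,3,2](0)
Move 2: P2 pit3 -> P1=[4,4,0,3,6,2](0) P2=[4,3,5,0,4,3](1)
Move 3: P2 pit1 -> P1=[4,4,0,3,6,2](0) P2=[4,0,6,1,5,3](1)
Move 4: P2 pit5 -> P1=[5,5,0,3,6,2](0) P2=[4,0,6,1,5,0](2)
Move 5: P1 pit3 -> P1=[5,5,0,0,7,3](1) P2=[4,0,6,1,5,0](2)
Move 6: P2 pit0 -> P1=[5,5,0,0,7,3](1) P2=[0,1,7,2,6,0](2)
Move 7: P1 pit4 -> P1=[5,5,0,0,0,4](2) P2=[1,2,8,3,7,0](2)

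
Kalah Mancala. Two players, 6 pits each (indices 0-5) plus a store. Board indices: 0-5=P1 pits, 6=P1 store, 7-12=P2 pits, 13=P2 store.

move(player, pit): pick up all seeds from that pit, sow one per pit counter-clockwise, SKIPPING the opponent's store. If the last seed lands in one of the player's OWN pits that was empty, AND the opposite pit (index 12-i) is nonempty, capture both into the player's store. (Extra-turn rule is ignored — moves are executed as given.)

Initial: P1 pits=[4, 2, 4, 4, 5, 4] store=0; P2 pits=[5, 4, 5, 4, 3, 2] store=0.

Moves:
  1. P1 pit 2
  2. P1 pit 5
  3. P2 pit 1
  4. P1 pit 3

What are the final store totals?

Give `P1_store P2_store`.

Answer: 3 1

Derivation:
Move 1: P1 pit2 -> P1=[4,2,0,5,6,5](1) P2=[5,4,5,4,3,2](0)
Move 2: P1 pit5 -> P1=[4,2,0,5,6,0](2) P2=[6,5,6,5,3,2](0)
Move 3: P2 pit1 -> P1=[4,2,0,5,6,0](2) P2=[6,0,7,6,4,3](1)
Move 4: P1 pit3 -> P1=[4,2,0,0,7,1](3) P2=[7,1,7,6,4,3](1)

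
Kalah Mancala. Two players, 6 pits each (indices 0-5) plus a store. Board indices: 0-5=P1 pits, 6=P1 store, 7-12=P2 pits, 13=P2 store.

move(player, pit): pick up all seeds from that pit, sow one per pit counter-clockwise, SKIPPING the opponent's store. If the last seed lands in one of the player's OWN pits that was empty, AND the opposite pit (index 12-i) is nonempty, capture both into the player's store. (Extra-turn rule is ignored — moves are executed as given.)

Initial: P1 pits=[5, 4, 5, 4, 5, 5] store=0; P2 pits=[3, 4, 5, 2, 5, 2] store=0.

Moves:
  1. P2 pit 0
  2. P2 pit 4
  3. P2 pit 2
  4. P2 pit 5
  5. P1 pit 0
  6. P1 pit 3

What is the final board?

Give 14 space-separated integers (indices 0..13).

Move 1: P2 pit0 -> P1=[5,4,5,4,5,5](0) P2=[0,5,6,3,5,2](0)
Move 2: P2 pit4 -> P1=[6,5,6,4,5,5](0) P2=[0,5,6,3,0,3](1)
Move 3: P2 pit2 -> P1=[7,6,6,4,5,5](0) P2=[0,5,0,4,1,4](2)
Move 4: P2 pit5 -> P1=[8,7,7,4,5,5](0) P2=[0,5,0,4,1,0](3)
Move 5: P1 pit0 -> P1=[0,8,8,5,6,6](1) P2=[1,6,0,4,1,0](3)
Move 6: P1 pit3 -> P1=[0,8,8,0,7,7](2) P2=[2,7,0,4,1,0](3)

Answer: 0 8 8 0 7 7 2 2 7 0 4 1 0 3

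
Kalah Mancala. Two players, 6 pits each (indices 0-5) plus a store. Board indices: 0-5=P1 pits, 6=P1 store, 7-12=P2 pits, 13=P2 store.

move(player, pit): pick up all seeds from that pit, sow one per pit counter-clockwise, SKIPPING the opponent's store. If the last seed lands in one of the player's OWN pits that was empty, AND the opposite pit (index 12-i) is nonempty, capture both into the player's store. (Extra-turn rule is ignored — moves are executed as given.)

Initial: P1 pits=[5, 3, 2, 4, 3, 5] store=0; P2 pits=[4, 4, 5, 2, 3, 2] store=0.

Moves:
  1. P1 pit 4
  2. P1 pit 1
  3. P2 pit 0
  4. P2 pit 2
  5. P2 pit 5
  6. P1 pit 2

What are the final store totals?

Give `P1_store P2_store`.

Answer: 7 2

Derivation:
Move 1: P1 pit4 -> P1=[5,3,2,4,0,6](1) P2=[5,4,5,2,3,2](0)
Move 2: P1 pit1 -> P1=[5,0,3,5,0,6](6) P2=[5,0,5,2,3,2](0)
Move 3: P2 pit0 -> P1=[5,0,3,5,0,6](6) P2=[0,1,6,3,4,3](0)
Move 4: P2 pit2 -> P1=[6,1,3,5,0,6](6) P2=[0,1,0,4,5,4](1)
Move 5: P2 pit5 -> P1=[7,2,4,5,0,6](6) P2=[0,1,0,4,5,0](2)
Move 6: P1 pit2 -> P1=[7,2,0,6,1,7](7) P2=[0,1,0,4,5,0](2)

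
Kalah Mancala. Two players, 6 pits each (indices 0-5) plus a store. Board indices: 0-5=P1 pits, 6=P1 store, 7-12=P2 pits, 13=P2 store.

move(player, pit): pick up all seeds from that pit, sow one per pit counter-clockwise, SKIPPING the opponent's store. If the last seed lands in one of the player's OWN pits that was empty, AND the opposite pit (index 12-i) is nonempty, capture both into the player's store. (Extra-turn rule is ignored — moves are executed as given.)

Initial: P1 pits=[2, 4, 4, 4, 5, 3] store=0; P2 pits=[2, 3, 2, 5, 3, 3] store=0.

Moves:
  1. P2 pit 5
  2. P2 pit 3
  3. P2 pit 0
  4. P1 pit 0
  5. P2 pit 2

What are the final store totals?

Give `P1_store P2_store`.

Move 1: P2 pit5 -> P1=[3,5,4,4,5,3](0) P2=[2,3,2,5,3,0](1)
Move 2: P2 pit3 -> P1=[4,6,4,4,5,3](0) P2=[2,3,2,0,4,1](2)
Move 3: P2 pit0 -> P1=[4,6,4,4,5,3](0) P2=[0,4,3,0,4,1](2)
Move 4: P1 pit0 -> P1=[0,7,5,5,6,3](0) P2=[0,4,3,0,4,1](2)
Move 5: P2 pit2 -> P1=[0,7,5,5,6,3](0) P2=[0,4,0,1,5,2](2)

Answer: 0 2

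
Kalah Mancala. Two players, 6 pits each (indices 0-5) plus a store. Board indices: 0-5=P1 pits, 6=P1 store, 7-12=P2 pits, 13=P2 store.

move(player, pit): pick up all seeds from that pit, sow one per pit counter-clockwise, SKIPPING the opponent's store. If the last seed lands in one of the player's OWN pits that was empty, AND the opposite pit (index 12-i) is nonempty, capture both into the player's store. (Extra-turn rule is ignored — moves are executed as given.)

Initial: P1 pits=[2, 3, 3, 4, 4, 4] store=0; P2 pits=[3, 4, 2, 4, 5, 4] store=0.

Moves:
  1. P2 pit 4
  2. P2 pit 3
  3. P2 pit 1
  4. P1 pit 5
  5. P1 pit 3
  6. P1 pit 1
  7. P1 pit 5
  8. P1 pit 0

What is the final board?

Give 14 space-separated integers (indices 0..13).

Answer: 0 1 6 2 7 0 3 6 1 4 1 2 7 2

Derivation:
Move 1: P2 pit4 -> P1=[3,4,4,4,4,4](0) P2=[3,4,2,4,0,5](1)
Move 2: P2 pit3 -> P1=[4,4,4,4,4,4](0) P2=[3,4,2,0,1,6](2)
Move 3: P2 pit1 -> P1=[4,4,4,4,4,4](0) P2=[3,0,3,1,2,7](2)
Move 4: P1 pit5 -> P1=[4,4,4,4,4,0](1) P2=[4,1,4,1,2,7](2)
Move 5: P1 pit3 -> P1=[4,4,4,0,5,1](2) P2=[5,1,4,1,2,7](2)
Move 6: P1 pit1 -> P1=[4,0,5,1,6,2](2) P2=[5,1,4,1,2,7](2)
Move 7: P1 pit5 -> P1=[4,0,5,1,6,0](3) P2=[6,1,4,1,2,7](2)
Move 8: P1 pit0 -> P1=[0,1,6,2,7,0](3) P2=[6,1,4,1,2,7](2)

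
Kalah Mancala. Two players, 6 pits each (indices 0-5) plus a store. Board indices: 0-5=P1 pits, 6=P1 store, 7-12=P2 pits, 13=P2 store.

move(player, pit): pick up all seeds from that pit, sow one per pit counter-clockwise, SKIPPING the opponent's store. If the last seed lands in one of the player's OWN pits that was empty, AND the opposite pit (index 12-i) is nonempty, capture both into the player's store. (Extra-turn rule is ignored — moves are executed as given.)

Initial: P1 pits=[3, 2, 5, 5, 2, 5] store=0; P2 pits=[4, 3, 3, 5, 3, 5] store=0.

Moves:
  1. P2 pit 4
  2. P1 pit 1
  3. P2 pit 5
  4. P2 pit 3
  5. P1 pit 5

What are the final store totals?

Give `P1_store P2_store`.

Move 1: P2 pit4 -> P1=[4,2,5,5,2,5](0) P2=[4,3,3,5,0,6](1)
Move 2: P1 pit1 -> P1=[4,0,6,6,2,5](0) P2=[4,3,3,5,0,6](1)
Move 3: P2 pit5 -> P1=[5,1,7,7,3,5](0) P2=[4,3,3,5,0,0](2)
Move 4: P2 pit3 -> P1=[6,2,7,7,3,5](0) P2=[4,3,3,0,1,1](3)
Move 5: P1 pit5 -> P1=[6,2,7,7,3,0](1) P2=[5,4,4,1,1,1](3)

Answer: 1 3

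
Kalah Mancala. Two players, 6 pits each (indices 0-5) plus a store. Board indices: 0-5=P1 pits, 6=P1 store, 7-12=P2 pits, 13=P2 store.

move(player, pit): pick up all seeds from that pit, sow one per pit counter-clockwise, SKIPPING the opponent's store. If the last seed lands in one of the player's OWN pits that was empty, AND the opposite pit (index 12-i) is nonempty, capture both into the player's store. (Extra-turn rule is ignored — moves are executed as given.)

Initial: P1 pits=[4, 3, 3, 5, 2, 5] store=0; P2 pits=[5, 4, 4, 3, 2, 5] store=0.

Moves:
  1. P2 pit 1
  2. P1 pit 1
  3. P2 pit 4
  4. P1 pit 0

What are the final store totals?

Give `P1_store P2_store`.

Answer: 0 1

Derivation:
Move 1: P2 pit1 -> P1=[4,3,3,5,2,5](0) P2=[5,0,5,4,3,6](0)
Move 2: P1 pit1 -> P1=[4,0,4,6,3,5](0) P2=[5,0,5,4,3,6](0)
Move 3: P2 pit4 -> P1=[5,0,4,6,3,5](0) P2=[5,0,5,4,0,7](1)
Move 4: P1 pit0 -> P1=[0,1,5,7,4,6](0) P2=[5,0,5,4,0,7](1)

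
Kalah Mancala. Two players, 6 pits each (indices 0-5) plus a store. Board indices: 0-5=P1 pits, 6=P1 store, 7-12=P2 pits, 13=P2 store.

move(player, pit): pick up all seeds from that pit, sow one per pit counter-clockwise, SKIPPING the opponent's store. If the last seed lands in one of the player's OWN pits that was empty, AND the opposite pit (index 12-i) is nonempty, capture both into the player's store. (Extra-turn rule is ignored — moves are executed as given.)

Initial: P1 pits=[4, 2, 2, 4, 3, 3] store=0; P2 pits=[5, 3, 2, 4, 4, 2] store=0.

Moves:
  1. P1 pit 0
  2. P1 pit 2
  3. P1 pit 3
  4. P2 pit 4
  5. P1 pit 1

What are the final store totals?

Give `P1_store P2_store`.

Answer: 1 1

Derivation:
Move 1: P1 pit0 -> P1=[0,3,3,5,4,3](0) P2=[5,3,2,4,4,2](0)
Move 2: P1 pit2 -> P1=[0,3,0,6,5,4](0) P2=[5,3,2,4,4,2](0)
Move 3: P1 pit3 -> P1=[0,3,0,0,6,5](1) P2=[6,4,3,4,4,2](0)
Move 4: P2 pit4 -> P1=[1,4,0,0,6,5](1) P2=[6,4,3,4,0,3](1)
Move 5: P1 pit1 -> P1=[1,0,1,1,7,6](1) P2=[6,4,3,4,0,3](1)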